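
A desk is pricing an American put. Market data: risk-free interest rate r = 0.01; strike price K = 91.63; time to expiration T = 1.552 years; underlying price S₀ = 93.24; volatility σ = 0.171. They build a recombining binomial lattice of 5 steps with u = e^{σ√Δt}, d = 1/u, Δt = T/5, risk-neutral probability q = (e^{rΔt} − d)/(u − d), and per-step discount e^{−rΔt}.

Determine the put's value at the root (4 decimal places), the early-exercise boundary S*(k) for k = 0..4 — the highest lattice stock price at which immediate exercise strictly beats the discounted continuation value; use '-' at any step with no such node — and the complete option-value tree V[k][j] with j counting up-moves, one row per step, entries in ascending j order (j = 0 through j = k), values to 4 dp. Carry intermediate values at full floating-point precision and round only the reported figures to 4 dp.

price = 6.8571
boundary = - - - 70.0610 77.0640
tree:
6.8571
10.4525 3.1955
15.3676 5.4534 0.8888
21.5690 9.0742 1.7567 0.0000
27.9356 14.5660 3.4722 0.0000 0.0000
33.7237 21.5690 6.8630 0.0000 0.0000 0.0000

params: Δt=0.31040 u=1.09996 d=0.90913 q=0.49249 e^(-rΔt)=0.99690
t_5 payoffs: 33.7237 21.5690 6.8630 0.0000 0.0000 0.0000
t_4: node(4,0) S=63.6944 payoff=27.9356 vs cont=27.6517 → 27.9356 [stop]  node(4,1) S=77.0640 payoff=14.5660 vs cont=14.2820 → 14.5660 [stop]  node(4,2) S=93.2400 payoff=0.0000 vs cont=3.4722 → 3.4722 [wait]  node(4,3) S=112.8114 payoff=0.0000 vs cont=0.0000 → 0.0000 [wait]  node(4,4) S=136.4908 payoff=0.0000 vs cont=0.0000 → 0.0000 [wait]  ⇒ S*(4)=77.0640
t_3: node(3,0) S=70.0610 payoff=21.5690 vs cont=21.2850 → 21.5690 [stop]  node(3,1) S=84.7670 payoff=6.8630 vs cont=9.0742 → 9.0742 [wait]  node(3,2) S=102.5599 payoff=0.0000 vs cont=1.7567 → 1.7567 [wait]  node(3,3) S=124.0875 payoff=0.0000 vs cont=0.0000 → 0.0000 [wait]  ⇒ S*(3)=70.0610
t_2: node(2,0) S=77.0640 payoff=14.5660 vs cont=15.3676 → 15.3676 [wait]  node(2,1) S=93.2400 payoff=0.0000 vs cont=5.4534 → 5.4534 [wait]  node(2,2) S=112.8114 payoff=0.0000 vs cont=0.8888 → 0.8888 [wait]  ⇒ S*(2)=-
t_1: node(1,0) S=84.7670 payoff=6.8630 vs cont=10.4525 → 10.4525 [wait]  node(1,1) S=102.5599 payoff=0.0000 vs cont=3.1955 → 3.1955 [wait]  ⇒ S*(1)=-
t_0: node(0,0) S=93.2400 payoff=0.0000 vs cont=6.8571 → 6.8571 [wait]  ⇒ S*(0)=-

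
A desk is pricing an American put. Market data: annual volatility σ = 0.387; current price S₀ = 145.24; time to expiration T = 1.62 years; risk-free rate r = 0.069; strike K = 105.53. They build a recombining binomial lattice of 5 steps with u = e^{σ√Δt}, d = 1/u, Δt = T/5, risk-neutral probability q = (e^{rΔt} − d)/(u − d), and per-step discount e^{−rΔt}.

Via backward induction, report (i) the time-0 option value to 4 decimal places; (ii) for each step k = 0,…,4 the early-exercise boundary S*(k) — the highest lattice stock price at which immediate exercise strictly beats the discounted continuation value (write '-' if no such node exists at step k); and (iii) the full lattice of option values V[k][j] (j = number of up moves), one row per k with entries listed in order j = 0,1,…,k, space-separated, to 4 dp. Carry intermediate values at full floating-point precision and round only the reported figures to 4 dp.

price = 6.2736
boundary = - - - 75.0035 60.1746
tree:
6.2736
10.9581 1.8004
18.6399 3.6535 0.0000
30.5265 7.4136 0.0000 0.0000
45.3554 15.0436 0.0000 0.0000 0.0000
57.2525 30.5265 0.0000 0.0000 0.0000 0.0000

params: Δt=0.32400 u=1.24643 d=0.80229 q=0.49605 e^(-rΔt)=0.97789
t_5 payoffs: 57.2525 30.5265 0.0000 0.0000 0.0000 0.0000
t_4: node(4,0) S=60.1746 payoff=45.3554 vs cont=43.0223 → 45.3554 [stop]  node(4,1) S=93.4867 payoff=12.0433 vs cont=15.0436 → 15.0436 [wait]  node(4,2) S=145.2400 payoff=0.0000 vs cont=0.0000 → 0.0000 [wait]  node(4,3) S=225.6434 payoff=0.0000 vs cont=0.0000 → 0.0000 [wait]  node(4,4) S=350.5574 payoff=0.0000 vs cont=0.0000 → 0.0000 [wait]  ⇒ S*(4)=60.1746
t_3: node(3,0) S=75.0035 payoff=30.5265 vs cont=29.6489 → 30.5265 [stop]  node(3,1) S=116.5247 payoff=0.0000 vs cont=7.4136 → 7.4136 [wait]  node(3,2) S=181.0316 payoff=0.0000 vs cont=0.0000 → 0.0000 [wait]  node(3,3) S=281.2490 payoff=0.0000 vs cont=0.0000 → 0.0000 [wait]  ⇒ S*(3)=75.0035
t_2: node(2,0) S=93.4867 payoff=12.0433 vs cont=18.6399 → 18.6399 [wait]  node(2,1) S=145.2400 payoff=0.0000 vs cont=3.6535 → 3.6535 [wait]  node(2,2) S=225.6434 payoff=0.0000 vs cont=0.0000 → 0.0000 [wait]  ⇒ S*(2)=-
t_1: node(1,0) S=116.5247 payoff=0.0000 vs cont=10.9581 → 10.9581 [wait]  node(1,1) S=181.0316 payoff=0.0000 vs cont=1.8004 → 1.8004 [wait]  ⇒ S*(1)=-
t_0: node(0,0) S=145.2400 payoff=0.0000 vs cont=6.2736 → 6.2736 [wait]  ⇒ S*(0)=-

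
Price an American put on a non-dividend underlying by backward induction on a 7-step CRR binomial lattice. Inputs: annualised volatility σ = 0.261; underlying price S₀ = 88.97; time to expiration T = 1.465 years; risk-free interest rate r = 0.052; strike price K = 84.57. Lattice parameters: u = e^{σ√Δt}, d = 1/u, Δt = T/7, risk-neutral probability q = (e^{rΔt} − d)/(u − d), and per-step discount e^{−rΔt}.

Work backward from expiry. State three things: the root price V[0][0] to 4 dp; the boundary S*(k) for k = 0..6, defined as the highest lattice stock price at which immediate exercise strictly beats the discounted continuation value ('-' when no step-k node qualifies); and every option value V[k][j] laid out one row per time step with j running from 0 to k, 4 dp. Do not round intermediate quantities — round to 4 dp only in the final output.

Δt=0.20929, u=1.12682, d=0.88745, q=0.51590, disc=e^(-rΔt)=0.98918
k=7 terminal: V=max(K-S,0) → 45.9995 35.5959 22.3862 5.6135 0.0000 0.0000 0.0000 0.0000
k=6: j=0 S=43.4621 intr=41.1079 cont=40.1925 V=41.1079[EX]; j=1 S=55.1851 intr=29.3849 cont=28.4695 V=29.3849[EX]; j=2 S=70.0701 intr=14.4999 cont=13.5845 V=14.4999[EX]; j=3 S=88.9700 intr=0.0000 cont=2.6881 V=2.6881[hold]; j=4 S=112.9678 intr=0.0000 cont=0.0000 V=0.0000[hold]; j=5 S=143.4384 intr=0.0000 cont=0.0000 V=0.0000[hold]; j=6 S=182.1279 intr=0.0000 cont=0.0000 V=0.0000[hold]  S*(6)=70.0701
k=5: j=0 S=48.9741 intr=35.5959 cont=34.6806 V=35.5959[EX]; j=1 S=62.1838 intr=22.3862 cont=21.4708 V=22.3862[EX]; j=2 S=78.9565 intr=5.6135 cont=8.3152 V=8.3152[hold]; j=3 S=100.2534 intr=0.0000 cont=1.2872 V=1.2872[hold]; j=4 S=127.2946 intr=0.0000 cont=0.0000 V=0.0000[hold]; j=5 S=161.6296 intr=0.0000 cont=0.0000 V=0.0000[hold]  S*(5)=62.1838
k=4: j=0 S=55.1851 intr=29.3849 cont=28.4695 V=29.3849[EX]; j=1 S=70.0701 intr=14.4999 cont=14.9633 V=14.9633[hold]; j=2 S=88.9700 intr=0.0000 cont=4.6387 V=4.6387[hold]; j=3 S=112.9678 intr=0.0000 cont=0.6164 V=0.6164[hold]; j=4 S=143.4384 intr=0.0000 cont=0.0000 V=0.0000[hold]  S*(4)=55.1851
k=3: j=0 S=62.1838 intr=22.3862 cont=21.7073 V=22.3862[EX]; j=1 S=78.9565 intr=5.6135 cont=9.5326 V=9.5326[hold]; j=2 S=100.2534 intr=0.0000 cont=2.5359 V=2.5359[hold]; j=3 S=127.2946 intr=0.0000 cont=0.2952 V=0.2952[hold]  S*(3)=62.1838
k=2: j=0 S=70.0701 intr=14.4999 cont=15.5845 V=15.5845[hold]; j=1 S=88.9700 intr=0.0000 cont=5.8589 V=5.8589[hold]; j=2 S=112.9678 intr=0.0000 cont=1.3650 V=1.3650[hold]  S*(2)=-
k=1: j=0 S=78.9565 intr=5.6135 cont=10.4527 V=10.4527[hold]; j=1 S=100.2534 intr=0.0000 cont=3.5022 V=3.5022[hold]  S*(1)=-
k=0: j=0 S=88.9700 intr=0.0000 cont=6.7926 V=6.7926[hold]  S*(0)=-

price = 6.7926
boundary = - - - 62.1838 55.1851 62.1838 70.0701
tree:
6.7926
10.4527 3.5022
15.5845 5.8589 1.3650
22.3862 9.5326 2.5359 0.2952
29.3849 14.9633 4.6387 0.6164 0.0000
35.5959 22.3862 8.3152 1.2872 0.0000 0.0000
41.1079 29.3849 14.4999 2.6881 0.0000 0.0000 0.0000
45.9995 35.5959 22.3862 5.6135 0.0000 0.0000 0.0000 0.0000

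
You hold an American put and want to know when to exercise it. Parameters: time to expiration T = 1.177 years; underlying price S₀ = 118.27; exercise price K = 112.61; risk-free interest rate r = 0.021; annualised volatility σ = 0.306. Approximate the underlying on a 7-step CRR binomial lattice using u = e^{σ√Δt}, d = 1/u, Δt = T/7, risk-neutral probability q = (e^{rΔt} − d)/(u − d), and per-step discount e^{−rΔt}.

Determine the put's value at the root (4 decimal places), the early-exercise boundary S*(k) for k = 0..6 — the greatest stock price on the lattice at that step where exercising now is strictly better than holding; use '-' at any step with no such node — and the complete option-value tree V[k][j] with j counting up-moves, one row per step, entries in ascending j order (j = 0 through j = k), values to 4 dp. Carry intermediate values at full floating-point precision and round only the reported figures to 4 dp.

price = 11.8302
boundary = - - - - 71.5979 81.1697 92.0211
tree:
11.8302
17.0075 6.3692
23.7100 9.9501 2.5788
31.8660 15.1441 4.4572 0.5849
41.0121 22.2990 7.5883 1.1348 0.0000
49.4551 31.4403 12.6671 2.2017 0.0000 0.0000
56.9025 41.0121 20.5889 4.2714 0.0000 0.0000 0.0000
63.4717 49.4551 31.4403 8.2868 0.0000 0.0000 0.0000 0.0000

Δt=0.16814, u=1.13369, d=0.88208, q=0.48273, disc=e^(-rΔt)=0.99648
k=7 terminal: V=max(K-S,0) → 63.4717 49.4551 31.4403 8.2868 0.0000 0.0000 0.0000 0.0000
k=6: j=0 S=55.7075 intr=56.9025 cont=56.5056 V=56.9025[EX]; j=1 S=71.5979 intr=41.0121 cont=40.6151 V=41.0121[EX]; j=2 S=92.0211 intr=20.5889 cont=20.1920 V=20.5889[EX]; j=3 S=118.2700 intr=0.0000 cont=4.2714 V=4.2714[hold]; j=4 S=152.0063 intr=0.0000 cont=0.0000 V=0.0000[hold]; j=5 S=195.3659 intr=0.0000 cont=0.0000 V=0.0000[hold]; j=6 S=251.0937 intr=0.0000 cont=0.0000 V=0.0000[hold]  S*(6)=92.0211
k=5: j=0 S=63.1549 intr=49.4551 cont=49.0582 V=49.4551[EX]; j=1 S=81.1697 intr=31.4403 cont=31.0434 V=31.4403[EX]; j=2 S=104.3232 intr=8.2868 cont=12.6671 V=12.6671[hold]; j=3 S=134.0813 intr=0.0000 cont=2.2017 V=2.2017[hold]; j=4 S=172.3277 intr=0.0000 cont=0.0000 V=0.0000[hold]; j=5 S=221.4839 intr=0.0000 cont=0.0000 V=0.0000[hold]  S*(5)=81.1697
k=4: j=0 S=71.5979 intr=41.0121 cont=40.6151 V=41.0121[EX]; j=1 S=92.0211 intr=20.5889 cont=22.2990 V=22.2990[hold]; j=2 S=118.2700 intr=0.0000 cont=7.5883 V=7.5883[hold]; j=3 S=152.0063 intr=0.0000 cont=1.1348 V=1.1348[hold]; j=4 S=195.3659 intr=0.0000 cont=0.0000 V=0.0000[hold]  S*(4)=71.5979
k=3: j=0 S=81.1697 intr=31.4403 cont=31.8660 V=31.8660[hold]; j=1 S=104.3232 intr=8.2868 cont=15.1441 V=15.1441[hold]; j=2 S=134.0813 intr=0.0000 cont=4.4572 V=4.4572[hold]; j=3 S=172.3277 intr=0.0000 cont=0.5849 V=0.5849[hold]  S*(3)=-
k=2: j=0 S=92.0211 intr=20.5889 cont=23.7100 V=23.7100[hold]; j=1 S=118.2700 intr=0.0000 cont=9.9501 V=9.9501[hold]; j=2 S=152.0063 intr=0.0000 cont=2.5788 V=2.5788[hold]  S*(2)=-
k=1: j=0 S=104.3232 intr=8.2868 cont=17.0075 V=17.0075[hold]; j=1 S=134.0813 intr=0.0000 cont=6.3692 V=6.3692[hold]  S*(1)=-
k=0: j=0 S=118.2700 intr=0.0000 cont=11.8302 V=11.8302[hold]  S*(0)=-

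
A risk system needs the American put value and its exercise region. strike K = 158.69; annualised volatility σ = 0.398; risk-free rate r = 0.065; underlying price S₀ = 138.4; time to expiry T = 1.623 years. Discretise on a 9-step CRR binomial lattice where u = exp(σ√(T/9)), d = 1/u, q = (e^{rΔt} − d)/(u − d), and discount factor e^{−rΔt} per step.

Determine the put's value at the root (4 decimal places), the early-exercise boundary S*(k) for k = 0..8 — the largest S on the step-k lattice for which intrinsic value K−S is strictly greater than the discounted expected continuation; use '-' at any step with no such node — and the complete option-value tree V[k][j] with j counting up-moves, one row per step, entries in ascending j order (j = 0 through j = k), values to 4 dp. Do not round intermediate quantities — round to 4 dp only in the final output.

Δt=0.18033  u=1.18414  d=0.84450  q=0.49256  discount=0.98835
step 9 (expiry): payoffs max(K−S,0) = 128.4542 116.2940 99.2432 75.3351 41.8115 0.0000 0.0000 0.0000 0.0000 0.0000
step 8: (k=8,j=0): S=35.8033, (K−S)⁺=122.8867, hold=121.0374 ⇒ V=122.8867 exercise | (k=8,j=1): S=50.2026, (K−S)⁺=108.4874, hold=106.6381 ⇒ V=108.4874 exercise | (k=8,j=2): S=70.3931, (K−S)⁺=88.2969, hold=86.4477 ⇒ V=88.2969 exercise | (k=8,j=3): S=98.7036, (K−S)⁺=59.9864, hold=58.1372 ⇒ V=59.9864 exercise | (k=8,j=4): S=138.4000, (K−S)⁺=20.2900, hold=20.9695 ⇒ V=20.9695 continue | (k=8,j=5): S=194.0614, (K−S)⁺=0.0000, hold=0.0000 ⇒ V=0.0000 continue | (k=8,j=6): S=272.1087, (K−S)⁺=0.0000, hold=0.0000 ⇒ V=0.0000 continue | (k=8,j=7): S=381.5448, (K−S)⁺=0.0000, hold=0.0000 ⇒ V=0.0000 continue | (k=8,j=8): S=534.9937, (K−S)⁺=0.0000, hold=0.0000 ⇒ V=0.0000 continue  boundary S*=98.7036
step 7: (k=7,j=0): S=42.3960, (K−S)⁺=116.2940, hold=114.4447 ⇒ V=116.2940 exercise | (k=7,j=1): S=59.4468, (K−S)⁺=99.2432, hold=97.3940 ⇒ V=99.2432 exercise | (k=7,j=2): S=83.3549, (K−S)⁺=75.3351, hold=73.4858 ⇒ V=75.3351 exercise | (k=7,j=3): S=116.8785, (K−S)⁺=41.8115, hold=40.2931 ⇒ V=41.8115 exercise | (k=7,j=4): S=163.8844, (K−S)⁺=0.0000, hold=10.5167 ⇒ V=10.5167 continue | (k=7,j=5): S=229.7951, (K−S)⁺=0.0000, hold=0.0000 ⇒ V=0.0000 continue | (k=7,j=6): S=322.2137, (K−S)⁺=0.0000, hold=0.0000 ⇒ V=0.0000 continue | (k=7,j=7): S=451.8009, (K−S)⁺=0.0000, hold=0.0000 ⇒ V=0.0000 continue  boundary S*=116.8785
step 6: (k=6,j=0): S=50.2026, (K−S)⁺=108.4874, hold=106.6381 ⇒ V=108.4874 exercise | (k=6,j=1): S=70.3931, (K−S)⁺=88.2969, hold=86.4477 ⇒ V=88.2969 exercise | (k=6,j=2): S=98.7036, (K−S)⁺=59.9864, hold=58.1372 ⇒ V=59.9864 exercise | (k=6,j=3): S=138.4000, (K−S)⁺=20.2900, hold=26.0893 ⇒ V=26.0893 continue | (k=6,j=4): S=194.0614, (K−S)⁺=0.0000, hold=5.2744 ⇒ V=5.2744 continue | (k=6,j=5): S=272.1087, (K−S)⁺=0.0000, hold=0.0000 ⇒ V=0.0000 continue | (k=6,j=6): S=381.5448, (K−S)⁺=0.0000, hold=0.0000 ⇒ V=0.0000 continue  boundary S*=98.7036
step 5: (k=5,j=0): S=59.4468, (K−S)⁺=99.2432, hold=97.3940 ⇒ V=99.2432 exercise | (k=5,j=1): S=83.3549, (K−S)⁺=75.3351, hold=73.4858 ⇒ V=75.3351 exercise | (k=5,j=2): S=116.8785, (K−S)⁺=41.8115, hold=42.7855 ⇒ V=42.7855 continue | (k=5,j=3): S=163.8844, (K−S)⁺=0.0000, hold=15.6521 ⇒ V=15.6521 continue | (k=5,j=4): S=229.7951, (K−S)⁺=0.0000, hold=2.6452 ⇒ V=2.6452 continue | (k=5,j=5): S=322.2137, (K−S)⁺=0.0000, hold=0.0000 ⇒ V=0.0000 continue  boundary S*=83.3549
step 4: (k=4,j=0): S=70.3931, (K−S)⁺=88.2969, hold=86.4477 ⇒ V=88.2969 exercise | (k=4,j=1): S=98.7036, (K−S)⁺=59.9864, hold=58.6113 ⇒ V=59.9864 exercise | (k=4,j=2): S=138.4000, (K−S)⁺=20.2900, hold=29.0778 ⇒ V=29.0778 continue | (k=4,j=3): S=194.0614, (K−S)⁺=0.0000, hold=9.1377 ⇒ V=9.1377 continue | (k=4,j=4): S=272.1087, (K−S)⁺=0.0000, hold=1.3267 ⇒ V=1.3267 continue  boundary S*=98.7036
step 3: (k=3,j=0): S=83.3549, (K−S)⁺=75.3351, hold=73.4858 ⇒ V=75.3351 exercise | (k=3,j=1): S=116.8785, (K−S)⁺=41.8115, hold=44.2404 ⇒ V=44.2404 continue | (k=3,j=2): S=163.8844, (K−S)⁺=0.0000, hold=19.0316 ⇒ V=19.0316 continue | (k=3,j=3): S=229.7951, (K−S)⁺=0.0000, hold=5.2286 ⇒ V=5.2286 continue  boundary S*=83.3549
step 2: (k=2,j=0): S=98.7036, (K−S)⁺=59.9864, hold=59.3196 ⇒ V=59.9864 exercise | (k=2,j=1): S=138.4000, (K−S)⁺=20.2900, hold=31.4526 ⇒ V=31.4526 continue | (k=2,j=2): S=194.0614, (K−S)⁺=0.0000, hold=12.0902 ⇒ V=12.0902 continue  boundary S*=98.7036
step 1: (k=1,j=0): S=116.8785, (K−S)⁺=41.8115, hold=45.3965 ⇒ V=45.3965 continue | (k=1,j=1): S=163.8844, (K−S)⁺=0.0000, hold=21.6601 ⇒ V=21.6601 continue  boundary S*=-
step 0: (k=0,j=0): S=138.4000, (K−S)⁺=20.2900, hold=33.3121 ⇒ V=33.3121 continue  boundary S*=-

price = 33.3121
boundary = - - 98.7036 83.3549 98.7036 83.3549 98.7036 116.8785 98.7036
tree:
33.3121
45.3965 21.6601
59.9864 31.4526 12.0902
75.3351 44.2404 19.0316 5.2286
88.2969 59.9864 29.0778 9.1377 1.3267
99.2432 75.3351 42.7855 15.6521 2.6452 0.0000
108.4874 88.2969 59.9864 26.0893 5.2744 0.0000 0.0000
116.2940 99.2432 75.3351 41.8115 10.5167 0.0000 0.0000 0.0000
122.8867 108.4874 88.2969 59.9864 20.9695 0.0000 0.0000 0.0000 0.0000
128.4542 116.2940 99.2432 75.3351 41.8115 0.0000 0.0000 0.0000 0.0000 0.0000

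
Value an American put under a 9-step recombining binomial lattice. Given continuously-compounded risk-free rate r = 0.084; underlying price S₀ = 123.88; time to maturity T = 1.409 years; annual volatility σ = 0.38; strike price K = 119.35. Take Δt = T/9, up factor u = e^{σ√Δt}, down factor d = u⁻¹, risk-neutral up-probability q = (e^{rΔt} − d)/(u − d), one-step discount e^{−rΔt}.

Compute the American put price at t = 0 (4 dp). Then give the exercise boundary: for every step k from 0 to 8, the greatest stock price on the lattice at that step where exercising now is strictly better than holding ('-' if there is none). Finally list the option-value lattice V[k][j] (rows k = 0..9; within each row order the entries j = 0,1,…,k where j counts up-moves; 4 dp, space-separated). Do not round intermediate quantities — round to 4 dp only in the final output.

price = 14.5960
boundary = - - - 78.9053 67.8903 78.9053 67.8903 78.9053 91.7074
tree:
14.5960
21.0982 8.6383
29.6623 13.3000 4.3190
40.4447 19.9252 7.1884 1.6344
51.4597 28.9143 11.6820 2.9952 0.3504
60.9370 40.4447 18.4284 5.4099 0.7192 0.0000
69.0913 51.4597 27.9883 9.5897 1.4761 0.0000 0.0000
76.1073 60.9370 40.4447 16.5753 3.0297 0.0000 0.0000 0.0000
82.1439 69.0913 51.4597 27.6426 6.2185 0.0000 0.0000 0.0000 0.0000
87.3378 76.1073 60.9370 40.4447 12.7633 0.0000 0.0000 0.0000 0.0000 0.0000

params: Δt=0.15656 u=1.16225 d=0.86040 q=0.50634 e^(-rΔt)=0.98694
t_9 payoffs: 87.3378 76.1073 60.9370 40.4447 12.7633 0.0000 0.0000 0.0000 0.0000 0.0000
t_8: node(8,0) S=37.2061 payoff=82.1439 vs cont=80.5846 → 82.1439 [stop]  node(8,1) S=50.2587 payoff=69.0913 vs cont=67.5321 → 69.0913 [stop]  node(8,2) S=67.8903 payoff=51.4597 vs cont=49.9004 → 51.4597 [stop]  node(8,3) S=91.7074 payoff=27.6426 vs cont=26.0833 → 27.6426 [stop]  node(8,4) S=123.8800 payoff=0.0000 vs cont=6.2185 → 6.2185 [wait]  node(8,5) S=167.3393 payoff=0.0000 vs cont=0.0000 → 0.0000 [wait]  node(8,6) S=226.0448 payoff=0.0000 vs cont=0.0000 → 0.0000 [wait]  node(8,7) S=305.3453 payoff=0.0000 vs cont=0.0000 → 0.0000 [wait]  node(8,8) S=412.4658 payoff=0.0000 vs cont=0.0000 → 0.0000 [wait]  ⇒ S*(8)=91.7074
t_7: node(7,0) S=43.2427 payoff=76.1073 vs cont=74.5480 → 76.1073 [stop]  node(7,1) S=58.4130 payoff=60.9370 vs cont=59.3777 → 60.9370 [stop]  node(7,2) S=78.9053 payoff=40.4447 vs cont=38.8854 → 40.4447 [stop]  node(7,3) S=106.5867 payoff=12.7633 vs cont=16.5753 → 16.5753 [wait]  node(7,4) S=143.9791 payoff=0.0000 vs cont=3.0297 → 3.0297 [wait]  node(7,5) S=194.4895 payoff=0.0000 vs cont=0.0000 → 0.0000 [wait]  node(7,6) S=262.7199 payoff=0.0000 vs cont=0.0000 → 0.0000 [wait]  node(7,7) S=354.8866 payoff=0.0000 vs cont=0.0000 → 0.0000 [wait]  ⇒ S*(7)=78.9053
t_6: node(6,0) S=50.2587 payoff=69.0913 vs cont=67.5321 → 69.0913 [stop]  node(6,1) S=67.8903 payoff=51.4597 vs cont=49.9004 → 51.4597 [stop]  node(6,2) S=91.7074 payoff=27.6426 vs cont=27.9883 → 27.9883 [wait]  node(6,3) S=123.8800 payoff=0.0000 vs cont=9.5897 → 9.5897 [wait]  node(6,4) S=167.3393 payoff=0.0000 vs cont=1.4761 → 1.4761 [wait]  node(6,5) S=226.0448 payoff=0.0000 vs cont=0.0000 → 0.0000 [wait]  node(6,6) S=305.3453 payoff=0.0000 vs cont=0.0000 → 0.0000 [wait]  ⇒ S*(6)=67.8903
t_5: node(5,0) S=58.4130 payoff=60.9370 vs cont=59.3777 → 60.9370 [stop]  node(5,1) S=78.9053 payoff=40.4447 vs cont=39.0582 → 40.4447 [stop]  node(5,2) S=106.5867 payoff=12.7633 vs cont=18.4284 → 18.4284 [wait]  node(5,3) S=143.9791 payoff=0.0000 vs cont=5.4099 → 5.4099 [wait]  node(5,4) S=194.4895 payoff=0.0000 vs cont=0.7192 → 0.7192 [wait]  node(5,5) S=262.7199 payoff=0.0000 vs cont=0.0000 → 0.0000 [wait]  ⇒ S*(5)=78.9053
t_4: node(4,0) S=67.8903 payoff=51.4597 vs cont=49.9004 → 51.4597 [stop]  node(4,1) S=91.7074 payoff=27.6426 vs cont=28.9143 → 28.9143 [wait]  node(4,2) S=123.8800 payoff=0.0000 vs cont=11.6820 → 11.6820 [wait]  node(4,3) S=167.3393 payoff=0.0000 vs cont=2.9952 → 2.9952 [wait]  node(4,4) S=226.0448 payoff=0.0000 vs cont=0.3504 → 0.3504 [wait]  ⇒ S*(4)=67.8903
t_3: node(3,0) S=78.9053 payoff=40.4447 vs cont=39.5210 → 40.4447 [stop]  node(3,1) S=106.5867 payoff=12.7633 vs cont=19.9252 → 19.9252 [wait]  node(3,2) S=143.9791 payoff=0.0000 vs cont=7.1884 → 7.1884 [wait]  node(3,3) S=194.4895 payoff=0.0000 vs cont=1.6344 → 1.6344 [wait]  ⇒ S*(3)=78.9053
t_2: node(2,0) S=91.7074 payoff=27.6426 vs cont=29.6623 → 29.6623 [wait]  node(2,1) S=123.8800 payoff=0.0000 vs cont=13.3000 → 13.3000 [wait]  node(2,2) S=167.3393 payoff=0.0000 vs cont=4.3190 → 4.3190 [wait]  ⇒ S*(2)=-
t_1: node(1,0) S=106.5867 payoff=12.7633 vs cont=21.0982 → 21.0982 [wait]  node(1,1) S=143.9791 payoff=0.0000 vs cont=8.6383 → 8.6383 [wait]  ⇒ S*(1)=-
t_0: node(0,0) S=123.8800 payoff=0.0000 vs cont=14.5960 → 14.5960 [wait]  ⇒ S*(0)=-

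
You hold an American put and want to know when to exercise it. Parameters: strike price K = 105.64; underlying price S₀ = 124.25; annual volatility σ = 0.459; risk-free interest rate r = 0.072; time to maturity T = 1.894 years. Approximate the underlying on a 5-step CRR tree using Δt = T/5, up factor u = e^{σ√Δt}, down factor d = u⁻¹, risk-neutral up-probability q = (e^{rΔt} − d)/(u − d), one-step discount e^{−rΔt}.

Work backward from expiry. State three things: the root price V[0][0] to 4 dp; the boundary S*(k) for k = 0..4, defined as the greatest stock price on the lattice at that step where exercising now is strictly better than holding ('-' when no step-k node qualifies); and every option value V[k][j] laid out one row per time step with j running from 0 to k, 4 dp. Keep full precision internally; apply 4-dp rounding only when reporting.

Δt=0.37880, u=1.32644, d=0.75390, q=0.47813, disc=e^(-rΔt)=0.97309
k=5 terminal: V=max(K-S,0) → 75.3809 52.4007 11.9683 0.0000 0.0000 0.0000
k=4: j=0 S=40.1370 intr=65.5030 cont=62.6608 V=65.5030[EX]; j=1 S=70.6188 intr=35.0212 cont=32.1789 V=35.0212[EX]; j=2 S=124.2500 intr=0.0000 cont=6.0778 V=6.0778[hold]; j=3 S=218.6112 intr=0.0000 cont=0.0000 V=0.0000[hold]; j=4 S=384.6345 intr=0.0000 cont=0.0000 V=0.0000[hold]  S*(4)=70.6188
k=3: j=0 S=53.2393 intr=52.4007 cont=49.5584 V=52.4007[EX]; j=1 S=93.6717 intr=11.9683 cont=20.6125 V=20.6125[hold]; j=2 S=164.8103 intr=0.0000 cont=3.0865 V=3.0865[hold]; j=3 S=289.9748 intr=0.0000 cont=0.0000 V=0.0000[hold]  S*(3)=53.2393
k=2: j=0 S=70.6188 intr=35.0212 cont=36.2008 V=36.2008[hold]; j=1 S=124.2500 intr=0.0000 cont=11.9036 V=11.9036[hold]; j=2 S=218.6112 intr=0.0000 cont=1.5674 V=1.5674[hold]  S*(2)=-
k=1: j=0 S=93.6717 intr=11.9683 cont=23.9221 V=23.9221[hold]; j=1 S=164.8103 intr=0.0000 cont=6.7742 V=6.7742[hold]  S*(1)=-
k=0: j=0 S=124.2500 intr=0.0000 cont=15.3001 V=15.3001[hold]  S*(0)=-

price = 15.3001
boundary = - - - 53.2393 70.6188
tree:
15.3001
23.9221 6.7742
36.2008 11.9036 1.5674
52.4007 20.6125 3.0865 0.0000
65.5030 35.0212 6.0778 0.0000 0.0000
75.3809 52.4007 11.9683 0.0000 0.0000 0.0000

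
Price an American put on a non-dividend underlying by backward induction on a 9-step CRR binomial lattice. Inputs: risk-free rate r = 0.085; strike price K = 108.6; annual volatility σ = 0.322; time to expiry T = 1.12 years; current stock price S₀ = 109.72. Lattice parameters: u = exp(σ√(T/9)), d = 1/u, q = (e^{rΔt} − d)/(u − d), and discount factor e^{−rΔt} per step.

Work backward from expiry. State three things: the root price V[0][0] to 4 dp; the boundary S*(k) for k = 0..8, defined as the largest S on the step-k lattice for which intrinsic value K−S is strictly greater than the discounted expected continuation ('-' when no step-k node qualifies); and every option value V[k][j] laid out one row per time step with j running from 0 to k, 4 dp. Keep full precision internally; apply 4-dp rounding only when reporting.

params: Δt=0.12444 u=1.12029 d=0.89262 q=0.51834 e^(-rΔt)=0.98948
t_9 payoffs: 69.1271 59.0593 46.4235 30.5649 10.6614 0.0000 0.0000 0.0000 0.0000 0.0000
t_8: node(8,0) S=44.2212 payoff=64.3788 vs cont=63.2361 → 64.3788 [stop]  node(8,1) S=55.5002 payoff=53.0998 vs cont=51.9571 → 53.0998 [stop]  node(8,2) S=69.6559 payoff=38.9441 vs cont=37.8014 → 38.9441 [stop]  node(8,3) S=87.4222 payoff=21.1778 vs cont=20.0351 → 21.1778 [stop]  node(8,4) S=109.7200 payoff=0.0000 vs cont=5.0811 → 5.0811 [wait]  node(8,5) S=137.7050 payoff=0.0000 vs cont=0.0000 → 0.0000 [wait]  node(8,6) S=172.8277 payoff=0.0000 vs cont=0.0000 → 0.0000 [wait]  node(8,7) S=216.9088 payoff=0.0000 vs cont=0.0000 → 0.0000 [wait]  node(8,8) S=272.2332 payoff=0.0000 vs cont=0.0000 → 0.0000 [wait]  ⇒ S*(8)=87.4222
t_7: node(7,0) S=49.5407 payoff=59.0593 vs cont=57.9166 → 59.0593 [stop]  node(7,1) S=62.1765 payoff=46.4235 vs cont=45.2808 → 46.4235 [stop]  node(7,2) S=78.0351 payoff=30.5649 vs cont=29.4222 → 30.5649 [stop]  node(7,3) S=97.9386 payoff=10.6614 vs cont=12.6992 → 12.6992 [wait]  node(7,4) S=122.9186 payoff=0.0000 vs cont=2.4216 → 2.4216 [wait]  node(7,5) S=154.2700 payoff=0.0000 vs cont=0.0000 → 0.0000 [wait]  node(7,6) S=193.6178 payoff=0.0000 vs cont=0.0000 → 0.0000 [wait]  node(7,7) S=243.0016 payoff=0.0000 vs cont=0.0000 → 0.0000 [wait]  ⇒ S*(7)=78.0351
t_6: node(6,0) S=55.5002 payoff=53.0998 vs cont=51.9571 → 53.0998 [stop]  node(6,1) S=69.6559 payoff=38.9441 vs cont=37.8014 → 38.9441 [stop]  node(6,2) S=87.4222 payoff=21.1778 vs cont=21.0802 → 21.1778 [stop]  node(6,3) S=109.7200 payoff=0.0000 vs cont=7.2943 → 7.2943 [wait]  node(6,4) S=137.7050 payoff=0.0000 vs cont=1.1541 → 1.1541 [wait]  node(6,5) S=172.8277 payoff=0.0000 vs cont=0.0000 → 0.0000 [wait]  node(6,6) S=216.9088 payoff=0.0000 vs cont=0.0000 → 0.0000 [wait]  ⇒ S*(6)=87.4222
t_5: node(5,0) S=62.1765 payoff=46.4235 vs cont=45.2808 → 46.4235 [stop]  node(5,1) S=78.0351 payoff=30.5649 vs cont=29.4222 → 30.5649 [stop]  node(5,2) S=97.9386 payoff=10.6614 vs cont=13.8343 → 13.8343 [wait]  node(5,3) S=122.9186 payoff=0.0000 vs cont=4.0684 → 4.0684 [wait]  node(5,4) S=154.2700 payoff=0.0000 vs cont=0.5500 → 0.5500 [wait]  node(5,5) S=193.6178 payoff=0.0000 vs cont=0.0000 → 0.0000 [wait]  ⇒ S*(5)=78.0351
t_4: node(4,0) S=69.6559 payoff=38.9441 vs cont=37.8014 → 38.9441 [stop]  node(4,1) S=87.4222 payoff=21.1778 vs cont=21.6624 → 21.6624 [wait]  node(4,2) S=109.7200 payoff=0.0000 vs cont=8.6799 → 8.6799 [wait]  node(4,3) S=137.7050 payoff=0.0000 vs cont=2.2211 → 2.2211 [wait]  node(4,4) S=172.8277 payoff=0.0000 vs cont=0.2621 → 0.2621 [wait]  ⇒ S*(4)=69.6559
t_3: node(3,0) S=78.0351 payoff=30.5649 vs cont=29.6708 → 30.5649 [stop]  node(3,1) S=97.9386 payoff=10.6614 vs cont=14.7759 → 14.7759 [wait]  node(3,2) S=122.9186 payoff=0.0000 vs cont=5.2759 → 5.2759 [wait]  node(3,3) S=154.2700 payoff=0.0000 vs cont=1.1930 → 1.1930 [wait]  ⇒ S*(3)=78.0351
t_2: node(2,0) S=87.4222 payoff=21.1778 vs cont=22.1453 → 22.1453 [wait]  node(2,1) S=109.7200 payoff=0.0000 vs cont=9.7480 → 9.7480 [wait]  node(2,2) S=137.7050 payoff=0.0000 vs cont=3.1263 → 3.1263 [wait]  ⇒ S*(2)=-
t_1: node(1,0) S=97.9386 payoff=10.6614 vs cont=15.5539 → 15.5539 [wait]  node(1,1) S=122.9186 payoff=0.0000 vs cont=6.2493 → 6.2493 [wait]  ⇒ S*(1)=-
t_0: node(0,0) S=109.7200 payoff=0.0000 vs cont=10.6180 → 10.6180 [wait]  ⇒ S*(0)=-

price = 10.6180
boundary = - - - 78.0351 69.6559 78.0351 87.4222 78.0351 87.4222
tree:
10.6180
15.5539 6.2493
22.1453 9.7480 3.1263
30.5649 14.7759 5.2759 1.1930
38.9441 21.6624 8.6799 2.2211 0.2621
46.4235 30.5649 13.8343 4.0684 0.5500 0.0000
53.0998 38.9441 21.1778 7.2943 1.1541 0.0000 0.0000
59.0593 46.4235 30.5649 12.6992 2.4216 0.0000 0.0000 0.0000
64.3788 53.0998 38.9441 21.1778 5.0811 0.0000 0.0000 0.0000 0.0000
69.1271 59.0593 46.4235 30.5649 10.6614 0.0000 0.0000 0.0000 0.0000 0.0000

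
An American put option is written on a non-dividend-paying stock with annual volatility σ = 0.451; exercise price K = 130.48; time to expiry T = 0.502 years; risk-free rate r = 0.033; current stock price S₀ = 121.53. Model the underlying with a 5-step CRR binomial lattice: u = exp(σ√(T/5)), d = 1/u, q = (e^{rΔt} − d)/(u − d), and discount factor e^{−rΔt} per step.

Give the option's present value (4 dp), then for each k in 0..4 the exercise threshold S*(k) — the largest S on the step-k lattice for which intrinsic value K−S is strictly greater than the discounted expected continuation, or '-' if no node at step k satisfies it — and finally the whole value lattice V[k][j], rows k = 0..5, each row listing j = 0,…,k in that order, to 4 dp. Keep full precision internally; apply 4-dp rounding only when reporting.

Δt=0.10040  u=1.15362  d=0.86684  q=0.47591  discount=0.99669
step 5 (expiry): payoffs max(K−S,0) = 70.9998 51.3217 25.1332 0.0000 0.0000 0.0000
step 4: (k=4,j=0): S=68.6174, (K−S)⁺=61.8626, hold=61.4310 ⇒ V=61.8626 exercise | (k=4,j=1): S=91.3185, (K−S)⁺=39.1615, hold=38.7299 ⇒ V=39.1615 exercise | (k=4,j=2): S=121.5300, (K−S)⁺=8.9500, hold=13.1286 ⇒ V=13.1286 continue | (k=4,j=3): S=161.7365, (K−S)⁺=0.0000, hold=0.0000 ⇒ V=0.0000 continue | (k=4,j=4): S=215.2448, (K−S)⁺=0.0000, hold=0.0000 ⇒ V=0.0000 continue  boundary S*=91.3185
step 3: (k=3,j=0): S=79.1583, (K−S)⁺=51.3217, hold=50.8901 ⇒ V=51.3217 exercise | (k=3,j=1): S=105.3468, (K−S)⁺=25.1332, hold=26.6837 ⇒ V=26.6837 continue | (k=3,j=2): S=140.1993, (K−S)⁺=0.0000, hold=6.8578 ⇒ V=6.8578 continue | (k=3,j=3): S=186.5823, (K−S)⁺=0.0000, hold=0.0000 ⇒ V=0.0000 continue  boundary S*=79.1583
step 2: (k=2,j=0): S=91.3185, (K−S)⁺=39.1615, hold=39.4653 ⇒ V=39.4653 continue | (k=2,j=1): S=121.5300, (K−S)⁺=8.9500, hold=17.1914 ⇒ V=17.1914 continue | (k=2,j=2): S=161.7365, (K−S)⁺=0.0000, hold=3.5823 ⇒ V=3.5823 continue  boundary S*=-
step 1: (k=1,j=0): S=105.3468, (K−S)⁺=25.1332, hold=28.7695 ⇒ V=28.7695 continue | (k=1,j=1): S=140.1993, (K−S)⁺=0.0000, hold=10.6793 ⇒ V=10.6793 continue  boundary S*=-
step 0: (k=0,j=0): S=121.5300, (K−S)⁺=8.9500, hold=20.0935 ⇒ V=20.0935 continue  boundary S*=-

price = 20.0935
boundary = - - - 79.1583 91.3185
tree:
20.0935
28.7695 10.6793
39.4653 17.1914 3.5823
51.3217 26.6837 6.8578 0.0000
61.8626 39.1615 13.1286 0.0000 0.0000
70.9998 51.3217 25.1332 0.0000 0.0000 0.0000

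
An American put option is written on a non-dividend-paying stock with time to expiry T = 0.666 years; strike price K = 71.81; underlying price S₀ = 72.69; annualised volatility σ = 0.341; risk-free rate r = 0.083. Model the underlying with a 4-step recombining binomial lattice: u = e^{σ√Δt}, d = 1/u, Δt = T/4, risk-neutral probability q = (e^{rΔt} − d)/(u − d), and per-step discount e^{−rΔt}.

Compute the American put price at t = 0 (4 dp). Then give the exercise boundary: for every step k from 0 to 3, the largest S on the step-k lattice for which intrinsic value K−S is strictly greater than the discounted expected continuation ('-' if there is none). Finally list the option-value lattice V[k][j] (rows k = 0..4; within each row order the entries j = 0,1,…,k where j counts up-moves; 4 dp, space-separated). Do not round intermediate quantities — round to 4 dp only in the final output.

price = 5.8269
boundary = - - 55.0322 63.2478
tree:
5.8269
10.1040 1.9582
16.7778 4.0947 0.0000
23.9263 8.5622 0.0000 0.0000
30.1462 16.7778 0.0000 0.0000 0.0000

Δt=0.16650  u=1.14929  d=0.87010  q=0.51511  discount=0.98628
step 4 (expiry): payoffs max(K−S,0) = 30.1462 16.7778 0.0000 0.0000 0.0000
step 3: (k=3,j=0): S=47.8837, (K−S)⁺=23.9263, hold=22.9408 ⇒ V=23.9263 exercise | (k=3,j=1): S=63.2478, (K−S)⁺=8.5622, hold=8.0237 ⇒ V=8.5622 exercise | (k=3,j=2): S=83.5418, (K−S)⁺=0.0000, hold=0.0000 ⇒ V=0.0000 continue | (k=3,j=3): S=110.3473, (K−S)⁺=0.0000, hold=0.0000 ⇒ V=0.0000 continue  boundary S*=63.2478
step 2: (k=2,j=0): S=55.0322, (K−S)⁺=16.7778, hold=15.7923 ⇒ V=16.7778 exercise | (k=2,j=1): S=72.6900, (K−S)⁺=0.0000, hold=4.0947 ⇒ V=4.0947 continue | (k=2,j=2): S=96.0136, (K−S)⁺=0.0000, hold=0.0000 ⇒ V=0.0000 continue  boundary S*=55.0322
step 1: (k=1,j=0): S=63.2478, (K−S)⁺=8.5622, hold=10.1040 ⇒ V=10.1040 continue | (k=1,j=1): S=83.5418, (K−S)⁺=0.0000, hold=1.9582 ⇒ V=1.9582 continue  boundary S*=-
step 0: (k=0,j=0): S=72.6900, (K−S)⁺=0.0000, hold=5.8269 ⇒ V=5.8269 continue  boundary S*=-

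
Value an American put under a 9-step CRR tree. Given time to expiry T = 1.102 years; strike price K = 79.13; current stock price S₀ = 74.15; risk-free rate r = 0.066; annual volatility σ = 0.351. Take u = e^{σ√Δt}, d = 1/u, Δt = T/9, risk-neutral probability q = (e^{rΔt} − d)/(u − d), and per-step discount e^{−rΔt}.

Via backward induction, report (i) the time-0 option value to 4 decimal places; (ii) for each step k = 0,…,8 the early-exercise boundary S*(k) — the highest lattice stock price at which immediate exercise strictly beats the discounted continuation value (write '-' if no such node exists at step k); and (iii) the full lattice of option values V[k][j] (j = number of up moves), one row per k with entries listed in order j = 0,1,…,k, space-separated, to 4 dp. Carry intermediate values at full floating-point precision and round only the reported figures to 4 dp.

price = 11.3981
boundary = - - - 51.2966 58.0002 51.2966 58.0002 51.2966 58.0002
tree:
11.3981
15.8400 7.1807
21.3494 10.6366 3.8721
27.8334 15.2691 6.2180 1.6100
33.7622 21.1298 9.7083 2.8599 0.3975
39.0058 27.8334 14.6380 4.9802 0.8051 0.0000
43.6433 33.7622 21.1298 8.4417 1.6307 0.0000 0.0000
47.7448 39.0058 27.8334 13.7652 3.3029 0.0000 0.0000 0.0000
51.3723 43.6433 33.7622 21.1298 6.6899 0.0000 0.0000 0.0000 0.0000
54.5805 47.7448 39.0058 27.8334 13.5502 0.0000 0.0000 0.0000 0.0000 0.0000

Δt=0.12244, u=1.13068, d=0.88442, q=0.50228, disc=e^(-rΔt)=0.99195
k=9 terminal: V=max(K-S,0) → 54.5805 47.7448 39.0058 27.8334 13.5502 0.0000 0.0000 0.0000 0.0000 0.0000
k=8: j=0 S=27.7577 intr=51.3723 cont=50.7354 V=51.3723[EX]; j=1 S=35.4867 intr=43.6433 cont=43.0064 V=43.6433[EX]; j=2 S=45.3678 intr=33.7622 cont=33.1254 V=33.7622[EX]; j=3 S=58.0002 intr=21.1298 cont=20.4929 V=21.1298[EX]; j=4 S=74.1500 intr=4.9800 cont=6.6899 V=6.6899[hold]; j=5 S=94.7967 intr=0.0000 cont=0.0000 V=0.0000[hold]; j=6 S=121.1923 intr=0.0000 cont=0.0000 V=0.0000[hold]; j=7 S=154.9377 intr=0.0000 cont=0.0000 V=0.0000[hold]; j=8 S=198.0792 intr=0.0000 cont=0.0000 V=0.0000[hold]  S*(8)=58.0002
k=7: j=0 S=31.3852 intr=47.7448 cont=47.1079 V=47.7448[EX]; j=1 S=40.1242 intr=39.0058 cont=38.3689 V=39.0058[EX]; j=2 S=51.2966 intr=27.8334 cont=27.1965 V=27.8334[EX]; j=3 S=65.5798 intr=13.5502 cont=13.7652 V=13.7652[hold]; j=4 S=83.8402 intr=0.0000 cont=3.3029 V=3.3029[hold]; j=5 S=107.1850 intr=0.0000 cont=0.0000 V=0.0000[hold]; j=6 S=137.0301 intr=0.0000 cont=0.0000 V=0.0000[hold]; j=7 S=175.1854 intr=0.0000 cont=0.0000 V=0.0000[hold]  S*(7)=51.2966
k=6: j=0 S=35.4867 intr=43.6433 cont=43.0064 V=43.6433[EX]; j=1 S=45.3678 intr=33.7622 cont=33.1254 V=33.7622[EX]; j=2 S=58.0002 intr=21.1298 cont=20.6001 V=21.1298[EX]; j=3 S=74.1500 intr=4.9800 cont=8.4417 V=8.4417[hold]; j=4 S=94.7967 intr=0.0000 cont=1.6307 V=1.6307[hold]; j=5 S=121.1923 intr=0.0000 cont=0.0000 V=0.0000[hold]; j=6 S=154.9377 intr=0.0000 cont=0.0000 V=0.0000[hold]  S*(6)=58.0002
k=5: j=0 S=40.1242 intr=39.0058 cont=38.3689 V=39.0058[EX]; j=1 S=51.2966 intr=27.8334 cont=27.1965 V=27.8334[EX]; j=2 S=65.5798 intr=13.5502 cont=14.6380 V=14.6380[hold]; j=3 S=83.8402 intr=0.0000 cont=4.9802 V=4.9802[hold]; j=4 S=107.1850 intr=0.0000 cont=0.8051 V=0.8051[hold]; j=5 S=137.0301 intr=0.0000 cont=0.0000 V=0.0000[hold]  S*(5)=51.2966
k=4: j=0 S=45.3678 intr=33.7622 cont=33.1254 V=33.7622[EX]; j=1 S=58.0002 intr=21.1298 cont=21.0349 V=21.1298[EX]; j=2 S=74.1500 intr=4.9800 cont=9.7083 V=9.7083[hold]; j=3 S=94.7967 intr=0.0000 cont=2.8599 V=2.8599[hold]; j=4 S=121.1923 intr=0.0000 cont=0.3975 V=0.3975[hold]  S*(4)=58.0002
k=3: j=0 S=51.2966 intr=27.8334 cont=27.1965 V=27.8334[EX]; j=1 S=65.5798 intr=13.5502 cont=15.2691 V=15.2691[hold]; j=2 S=83.8402 intr=0.0000 cont=6.2180 V=6.2180[hold]; j=3 S=107.1850 intr=0.0000 cont=1.6100 V=1.6100[hold]  S*(3)=51.2966
k=2: j=0 S=58.0002 intr=21.1298 cont=21.3494 V=21.3494[hold]; j=1 S=74.1500 intr=4.9800 cont=10.6366 V=10.6366[hold]; j=2 S=94.7967 intr=0.0000 cont=3.8721 V=3.8721[hold]  S*(2)=-
k=1: j=0 S=65.5798 intr=13.5502 cont=15.8400 V=15.8400[hold]; j=1 S=83.8402 intr=0.0000 cont=7.1807 V=7.1807[hold]  S*(1)=-
k=0: j=0 S=74.1500 intr=4.9800 cont=11.3981 V=11.3981[hold]  S*(0)=-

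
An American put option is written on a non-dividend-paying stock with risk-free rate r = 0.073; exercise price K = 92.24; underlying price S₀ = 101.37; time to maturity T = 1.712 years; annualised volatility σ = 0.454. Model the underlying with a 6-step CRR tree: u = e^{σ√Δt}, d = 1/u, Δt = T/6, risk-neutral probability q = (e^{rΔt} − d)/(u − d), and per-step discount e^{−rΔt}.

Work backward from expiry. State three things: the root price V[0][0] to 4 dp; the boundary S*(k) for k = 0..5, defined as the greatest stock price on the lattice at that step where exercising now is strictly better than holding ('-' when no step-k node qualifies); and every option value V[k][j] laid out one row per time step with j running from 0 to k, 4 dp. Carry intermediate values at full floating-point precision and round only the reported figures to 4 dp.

price = 13.7671
boundary = - - - 48.9717 62.4118 48.9717
tree:
13.7671
20.9495 6.6684
30.7791 11.3264 1.9661
43.2683 18.7337 3.8803 0.0000
53.8141 29.8282 7.6581 0.0000 0.0000
62.0889 43.2683 15.1138 0.0000 0.0000 0.0000
68.5818 53.8141 29.8282 0.0000 0.0000 0.0000 0.0000

Δt=0.28533  u=1.27445  d=0.78465  q=0.48264  discount=0.97939
step 6 (expiry): payoffs max(K−S,0) = 68.5818 53.8141 29.8282 0.0000 0.0000 0.0000 0.0000
step 5: (k=5,j=0): S=30.1511, (K−S)⁺=62.0889, hold=60.1875 ⇒ V=62.0889 exercise | (k=5,j=1): S=48.9717, (K−S)⁺=43.2683, hold=41.3668 ⇒ V=43.2683 exercise | (k=5,j=2): S=79.5405, (K−S)⁺=12.6995, hold=15.1138 ⇒ V=15.1138 continue | (k=5,j=3): S=129.1906, (K−S)⁺=0.0000, hold=0.0000 ⇒ V=0.0000 continue | (k=5,j=4): S=209.8329, (K−S)⁺=0.0000, hold=0.0000 ⇒ V=0.0000 continue | (k=5,j=5): S=340.8130, (K−S)⁺=0.0000, hold=0.0000 ⇒ V=0.0000 continue  boundary S*=48.9717
step 4: (k=4,j=0): S=38.4259, (K−S)⁺=53.8141, hold=51.9127 ⇒ V=53.8141 exercise | (k=4,j=1): S=62.4118, (K−S)⁺=29.8282, hold=29.0680 ⇒ V=29.8282 exercise | (k=4,j=2): S=101.3700, (K−S)⁺=0.0000, hold=7.6581 ⇒ V=7.6581 continue | (k=4,j=3): S=164.6464, (K−S)⁺=0.0000, hold=0.0000 ⇒ V=0.0000 continue | (k=4,j=4): S=267.4206, (K−S)⁺=0.0000, hold=0.0000 ⇒ V=0.0000 continue  boundary S*=62.4118
step 3: (k=3,j=0): S=48.9717, (K−S)⁺=43.2683, hold=41.3668 ⇒ V=43.2683 exercise | (k=3,j=1): S=79.5405, (K−S)⁺=12.6995, hold=18.7337 ⇒ V=18.7337 continue | (k=3,j=2): S=129.1906, (K−S)⁺=0.0000, hold=3.8803 ⇒ V=3.8803 continue | (k=3,j=3): S=209.8329, (K−S)⁺=0.0000, hold=0.0000 ⇒ V=0.0000 continue  boundary S*=48.9717
step 2: (k=2,j=0): S=62.4118, (K−S)⁺=29.8282, hold=30.7791 ⇒ V=30.7791 continue | (k=2,j=1): S=101.3700, (K−S)⁺=0.0000, hold=11.3264 ⇒ V=11.3264 continue | (k=2,j=2): S=164.6464, (K−S)⁺=0.0000, hold=1.9661 ⇒ V=1.9661 continue  boundary S*=-
step 1: (k=1,j=0): S=79.5405, (K−S)⁺=12.6995, hold=20.9495 ⇒ V=20.9495 continue | (k=1,j=1): S=129.1906, (K−S)⁺=0.0000, hold=6.6684 ⇒ V=6.6684 continue  boundary S*=-
step 0: (k=0,j=0): S=101.3700, (K−S)⁺=0.0000, hold=13.7671 ⇒ V=13.7671 continue  boundary S*=-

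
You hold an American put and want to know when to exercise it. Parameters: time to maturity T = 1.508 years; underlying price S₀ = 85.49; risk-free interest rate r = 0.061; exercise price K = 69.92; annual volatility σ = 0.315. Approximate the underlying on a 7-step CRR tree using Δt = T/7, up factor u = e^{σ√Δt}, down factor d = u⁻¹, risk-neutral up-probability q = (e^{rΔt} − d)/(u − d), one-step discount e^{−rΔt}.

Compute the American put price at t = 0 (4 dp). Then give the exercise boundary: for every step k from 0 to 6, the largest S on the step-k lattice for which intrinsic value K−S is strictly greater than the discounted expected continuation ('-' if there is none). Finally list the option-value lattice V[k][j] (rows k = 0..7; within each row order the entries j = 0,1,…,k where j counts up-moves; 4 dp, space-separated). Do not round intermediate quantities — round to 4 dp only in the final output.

price = 3.8750
boundary = - - - - 47.6356 55.1350 47.6356
tree:
3.8750
6.3187 1.6146
10.0079 2.9185 0.3967
15.2834 5.1710 0.8180 0.0000
22.2844 8.9163 1.6867 0.0000 0.0000
28.7638 14.7850 3.4777 0.0000 0.0000 0.0000
34.3618 22.2844 7.1706 0.0000 0.0000 0.0000 0.0000
39.1984 28.7638 14.7850 0.0000 0.0000 0.0000 0.0000 0.0000

params: Δt=0.21543 u=1.15743 d=0.86398 q=0.50859 e^(-rΔt)=0.98694
t_7 payoffs: 39.1984 28.7638 14.7850 0.0000 0.0000 0.0000 0.0000 0.0000
t_6: node(6,0) S=35.5582 payoff=34.3618 vs cont=33.4490 → 34.3618 [stop]  node(6,1) S=47.6356 payoff=22.2844 vs cont=21.3716 → 22.2844 [stop]  node(6,2) S=63.8151 payoff=6.1049 vs cont=7.1706 → 7.1706 [wait]  node(6,3) S=85.4900 payoff=0.0000 vs cont=0.0000 → 0.0000 [wait]  node(6,4) S=114.5269 payoff=0.0000 vs cont=0.0000 → 0.0000 [wait]  node(6,5) S=153.4262 payoff=0.0000 vs cont=0.0000 → 0.0000 [wait]  node(6,6) S=205.5377 payoff=0.0000 vs cont=0.0000 → 0.0000 [wait]  ⇒ S*(6)=47.6356
t_5: node(5,0) S=41.1562 payoff=28.7638 vs cont=27.8510 → 28.7638 [stop]  node(5,1) S=55.1350 payoff=14.7850 vs cont=14.4071 → 14.7850 [stop]  node(5,2) S=73.8617 payoff=0.0000 vs cont=3.4777 → 3.4777 [wait]  node(5,3) S=98.9490 payoff=0.0000 vs cont=0.0000 → 0.0000 [wait]  node(5,4) S=132.5572 payoff=0.0000 vs cont=0.0000 → 0.0000 [wait]  node(5,5) S=177.5806 payoff=0.0000 vs cont=0.0000 → 0.0000 [wait]  ⇒ S*(5)=55.1350
t_4: node(4,0) S=47.6356 payoff=22.2844 vs cont=21.3716 → 22.2844 [stop]  node(4,1) S=63.8151 payoff=6.1049 vs cont=8.9163 → 8.9163 [wait]  node(4,2) S=85.4900 payoff=0.0000 vs cont=1.6867 → 1.6867 [wait]  node(4,3) S=114.5269 payoff=0.0000 vs cont=0.0000 → 0.0000 [wait]  node(4,4) S=153.4262 payoff=0.0000 vs cont=0.0000 → 0.0000 [wait]  ⇒ S*(4)=47.6356
t_3: node(3,0) S=55.1350 payoff=14.7850 vs cont=15.2834 → 15.2834 [wait]  node(3,1) S=73.8617 payoff=0.0000 vs cont=5.1710 → 5.1710 [wait]  node(3,2) S=98.9490 payoff=0.0000 vs cont=0.8180 → 0.8180 [wait]  node(3,3) S=132.5572 payoff=0.0000 vs cont=0.0000 → 0.0000 [wait]  ⇒ S*(3)=-
t_2: node(2,0) S=63.8151 payoff=6.1049 vs cont=10.0079 → 10.0079 [wait]  node(2,1) S=85.4900 payoff=0.0000 vs cont=2.9185 → 2.9185 [wait]  node(2,2) S=114.5269 payoff=0.0000 vs cont=0.3967 → 0.3967 [wait]  ⇒ S*(2)=-
t_1: node(1,0) S=73.8617 payoff=0.0000 vs cont=6.3187 → 6.3187 [wait]  node(1,1) S=98.9490 payoff=0.0000 vs cont=1.6146 → 1.6146 [wait]  ⇒ S*(1)=-
t_0: node(0,0) S=85.4900 payoff=0.0000 vs cont=3.8750 → 3.8750 [wait]  ⇒ S*(0)=-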